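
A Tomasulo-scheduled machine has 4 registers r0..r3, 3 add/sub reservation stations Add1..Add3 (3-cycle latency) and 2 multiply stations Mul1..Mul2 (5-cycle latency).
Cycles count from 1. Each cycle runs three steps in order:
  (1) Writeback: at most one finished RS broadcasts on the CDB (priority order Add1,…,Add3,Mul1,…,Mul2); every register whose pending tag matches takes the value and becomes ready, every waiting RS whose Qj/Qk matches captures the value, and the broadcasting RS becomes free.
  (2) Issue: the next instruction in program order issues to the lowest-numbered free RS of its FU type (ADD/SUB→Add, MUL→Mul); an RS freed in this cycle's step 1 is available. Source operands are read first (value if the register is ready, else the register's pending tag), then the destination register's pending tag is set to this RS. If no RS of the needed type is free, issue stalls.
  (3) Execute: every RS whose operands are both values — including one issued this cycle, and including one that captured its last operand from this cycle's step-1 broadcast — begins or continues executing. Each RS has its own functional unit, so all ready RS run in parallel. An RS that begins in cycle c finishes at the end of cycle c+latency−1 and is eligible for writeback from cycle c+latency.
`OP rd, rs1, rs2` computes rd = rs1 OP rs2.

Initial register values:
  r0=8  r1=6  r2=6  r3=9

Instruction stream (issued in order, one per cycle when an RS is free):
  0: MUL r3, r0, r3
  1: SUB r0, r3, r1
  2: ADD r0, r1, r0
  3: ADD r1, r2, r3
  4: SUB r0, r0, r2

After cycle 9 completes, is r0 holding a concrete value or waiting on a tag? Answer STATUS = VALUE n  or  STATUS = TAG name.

  c1: issue MUL r3<-Mul1  regs: r0:8,r1:6,r2:6,r3:Mul1
  c2: issue SUB r0<-Add1  regs: r0:Add1,r1:6,r2:6,r3:Mul1
  c3: issue ADD r0<-Add2  regs: r0:Add2,r1:6,r2:6,r3:Mul1
  c4: issue ADD r1<-Add3  regs: r0:Add2,r1:Add3,r2:6,r3:Mul1
  c5: stall  regs: r0:Add2,r1:Add3,r2:6,r3:Mul1
  c6: CDB Mul1=72; stall  regs: r0:Add2,r1:Add3,r2:6,r3:72
  c7: stall  regs: r0:Add2,r1:Add3,r2:6,r3:72
  c8: stall  regs: r0:Add2,r1:Add3,r2:6,r3:72
  c9: CDB Add1=66; issue SUB r0<-Add1  regs: r0:Add1,r1:Add3,r2:6,r3:72

STATUS = TAG Add1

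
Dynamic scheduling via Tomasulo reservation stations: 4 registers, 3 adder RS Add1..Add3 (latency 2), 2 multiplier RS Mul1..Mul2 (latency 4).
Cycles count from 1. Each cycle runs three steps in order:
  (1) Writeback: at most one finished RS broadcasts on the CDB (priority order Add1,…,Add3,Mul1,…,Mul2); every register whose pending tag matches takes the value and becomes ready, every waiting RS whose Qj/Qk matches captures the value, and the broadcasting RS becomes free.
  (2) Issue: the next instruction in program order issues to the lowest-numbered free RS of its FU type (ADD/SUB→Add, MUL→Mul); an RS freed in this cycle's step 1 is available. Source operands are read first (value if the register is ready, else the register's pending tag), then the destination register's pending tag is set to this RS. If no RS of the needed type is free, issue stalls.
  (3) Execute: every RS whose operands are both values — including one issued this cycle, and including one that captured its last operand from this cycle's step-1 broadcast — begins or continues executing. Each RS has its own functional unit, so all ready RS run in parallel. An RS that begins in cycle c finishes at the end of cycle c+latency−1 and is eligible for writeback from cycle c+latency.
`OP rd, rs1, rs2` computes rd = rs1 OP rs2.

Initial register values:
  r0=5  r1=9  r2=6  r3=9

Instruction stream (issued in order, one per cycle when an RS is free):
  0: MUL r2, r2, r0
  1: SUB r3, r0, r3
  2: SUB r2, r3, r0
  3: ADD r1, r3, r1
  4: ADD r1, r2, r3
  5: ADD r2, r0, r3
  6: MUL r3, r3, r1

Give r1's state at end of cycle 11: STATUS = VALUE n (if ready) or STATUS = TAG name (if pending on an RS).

  c1: issue MUL r2<-Mul1  regs: r0:5,r1:9,r2:Mul1,r3:9
  c2: issue SUB r3<-Add1  regs: r0:5,r1:9,r2:Mul1,r3:Add1
  c3: issue SUB r2<-Add2  regs: r0:5,r1:9,r2:Add2,r3:Add1
  c4: CDB Add1=-4; issue ADD r1<-Add1  regs: r0:5,r1:Add1,r2:Add2,r3:-4
  c5: CDB Mul1=30; issue ADD r1<-Add3  regs: r0:5,r1:Add3,r2:Add2,r3:-4
  c6: CDB Add1=5; issue ADD r2<-Add1  regs: r0:5,r1:Add3,r2:Add1,r3:-4
  c7: CDB Add2=-9; issue MUL r3<-Mul1  regs: r0:5,r1:Add3,r2:Add1,r3:Mul1
  c8: CDB Add1=1  regs: r0:5,r1:Add3,r2:1,r3:Mul1
  c9: CDB Add3=-13  regs: r0:5,r1:-13,r2:1,r3:Mul1
  c10: -  regs: r0:5,r1:-13,r2:1,r3:Mul1
  c11: -  regs: r0:5,r1:-13,r2:1,r3:Mul1

STATUS = VALUE -13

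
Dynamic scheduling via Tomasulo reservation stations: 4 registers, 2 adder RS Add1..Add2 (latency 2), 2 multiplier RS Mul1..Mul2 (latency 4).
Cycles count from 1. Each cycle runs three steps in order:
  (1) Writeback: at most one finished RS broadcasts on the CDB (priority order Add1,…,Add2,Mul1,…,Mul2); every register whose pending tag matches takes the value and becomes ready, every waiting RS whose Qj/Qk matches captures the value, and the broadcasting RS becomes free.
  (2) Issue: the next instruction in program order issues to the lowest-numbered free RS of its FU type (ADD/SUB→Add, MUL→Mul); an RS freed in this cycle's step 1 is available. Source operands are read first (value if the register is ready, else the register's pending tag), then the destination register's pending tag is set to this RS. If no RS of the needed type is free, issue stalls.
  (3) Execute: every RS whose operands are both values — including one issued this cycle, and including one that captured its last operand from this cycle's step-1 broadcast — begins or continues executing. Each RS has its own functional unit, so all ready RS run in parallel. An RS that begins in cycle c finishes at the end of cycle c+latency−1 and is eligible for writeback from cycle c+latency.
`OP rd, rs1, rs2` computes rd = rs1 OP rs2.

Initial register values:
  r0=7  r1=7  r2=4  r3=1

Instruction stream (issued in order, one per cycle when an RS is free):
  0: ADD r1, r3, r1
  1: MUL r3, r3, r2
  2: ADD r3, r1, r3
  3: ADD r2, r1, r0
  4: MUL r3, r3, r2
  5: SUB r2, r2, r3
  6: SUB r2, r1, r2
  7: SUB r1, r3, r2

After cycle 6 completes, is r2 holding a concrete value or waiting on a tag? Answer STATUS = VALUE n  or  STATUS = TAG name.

c1: issue ADD r1<-Add1 | r0:7,r1:Add1,r2:4,r3:1
c2: issue MUL r3<-Mul1 | r0:7,r1:Add1,r2:4,r3:Mul1
c3: CDB Add1=8; issue ADD r3<-Add1 | r0:7,r1:8,r2:4,r3:Add1
c4: issue ADD r2<-Add2 | r0:7,r1:8,r2:Add2,r3:Add1
c5: issue MUL r3<-Mul2 | r0:7,r1:8,r2:Add2,r3:Mul2
c6: CDB Add2=15; issue SUB r2<-Add2 | r0:7,r1:8,r2:Add2,r3:Mul2

STATUS = TAG Add2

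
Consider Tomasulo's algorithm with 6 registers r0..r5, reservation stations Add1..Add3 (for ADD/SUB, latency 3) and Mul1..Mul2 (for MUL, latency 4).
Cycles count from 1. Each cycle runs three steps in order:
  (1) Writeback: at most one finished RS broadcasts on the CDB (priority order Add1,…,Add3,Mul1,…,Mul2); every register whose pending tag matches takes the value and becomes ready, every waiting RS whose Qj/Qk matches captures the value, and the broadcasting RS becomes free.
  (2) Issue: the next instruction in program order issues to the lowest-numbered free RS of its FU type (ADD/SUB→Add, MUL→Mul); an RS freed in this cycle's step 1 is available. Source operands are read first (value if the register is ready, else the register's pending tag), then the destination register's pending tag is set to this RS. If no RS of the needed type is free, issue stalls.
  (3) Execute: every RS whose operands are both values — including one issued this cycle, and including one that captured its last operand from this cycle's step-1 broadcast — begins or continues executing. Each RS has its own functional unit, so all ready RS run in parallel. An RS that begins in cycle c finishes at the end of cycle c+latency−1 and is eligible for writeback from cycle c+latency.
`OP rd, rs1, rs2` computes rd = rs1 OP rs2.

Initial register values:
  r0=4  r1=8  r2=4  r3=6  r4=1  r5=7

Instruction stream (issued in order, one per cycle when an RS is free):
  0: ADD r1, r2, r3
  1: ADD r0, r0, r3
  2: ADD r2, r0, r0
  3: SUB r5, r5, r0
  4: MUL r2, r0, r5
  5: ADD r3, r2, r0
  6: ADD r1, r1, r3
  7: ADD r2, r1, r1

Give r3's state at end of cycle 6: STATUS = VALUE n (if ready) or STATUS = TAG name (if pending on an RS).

cycle 1: issue ADD r1<-Add1 // r0:4,r1:Add1,r2:4,r3:6,r4:1,r5:7
cycle 2: issue ADD r0<-Add2 // r0:Add2,r1:Add1,r2:4,r3:6,r4:1,r5:7
cycle 3: issue ADD r2<-Add3 // r0:Add2,r1:Add1,r2:Add3,r3:6,r4:1,r5:7
cycle 4: CDB Add1=10; issue SUB r5<-Add1 // r0:Add2,r1:10,r2:Add3,r3:6,r4:1,r5:Add1
cycle 5: CDB Add2=10; issue MUL r2<-Mul1 // r0:10,r1:10,r2:Mul1,r3:6,r4:1,r5:Add1
cycle 6: issue ADD r3<-Add2 // r0:10,r1:10,r2:Mul1,r3:Add2,r4:1,r5:Add1

STATUS = TAG Add2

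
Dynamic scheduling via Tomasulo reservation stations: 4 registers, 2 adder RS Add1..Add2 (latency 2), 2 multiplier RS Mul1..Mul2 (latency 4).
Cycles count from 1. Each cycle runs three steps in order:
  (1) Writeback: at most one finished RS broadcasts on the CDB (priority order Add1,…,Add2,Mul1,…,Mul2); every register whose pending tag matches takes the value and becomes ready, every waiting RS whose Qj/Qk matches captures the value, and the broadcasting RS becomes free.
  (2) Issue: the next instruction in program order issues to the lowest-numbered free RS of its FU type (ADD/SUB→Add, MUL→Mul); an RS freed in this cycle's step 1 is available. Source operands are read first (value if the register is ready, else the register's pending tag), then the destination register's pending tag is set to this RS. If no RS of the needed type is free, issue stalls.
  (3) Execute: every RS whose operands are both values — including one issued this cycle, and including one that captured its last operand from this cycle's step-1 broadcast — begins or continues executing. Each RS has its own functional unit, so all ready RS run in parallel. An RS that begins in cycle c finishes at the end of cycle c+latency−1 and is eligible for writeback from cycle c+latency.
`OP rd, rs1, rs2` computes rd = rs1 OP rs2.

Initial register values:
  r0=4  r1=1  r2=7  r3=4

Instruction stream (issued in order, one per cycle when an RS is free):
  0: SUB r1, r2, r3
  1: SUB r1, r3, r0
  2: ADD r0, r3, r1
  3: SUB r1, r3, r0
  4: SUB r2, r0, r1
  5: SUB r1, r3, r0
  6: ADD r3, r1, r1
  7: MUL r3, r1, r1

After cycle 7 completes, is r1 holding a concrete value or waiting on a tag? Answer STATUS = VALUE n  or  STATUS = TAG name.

STATUS = TAG Add2

cycle 1: issue SUB r1<-Add1 // r0:4,r1:Add1,r2:7,r3:4
cycle 2: issue SUB r1<-Add2 // r0:4,r1:Add2,r2:7,r3:4
cycle 3: CDB Add1=3; issue ADD r0<-Add1 // r0:Add1,r1:Add2,r2:7,r3:4
cycle 4: CDB Add2=0; issue SUB r1<-Add2 // r0:Add1,r1:Add2,r2:7,r3:4
cycle 5: stall // r0:Add1,r1:Add2,r2:7,r3:4
cycle 6: CDB Add1=4; issue SUB r2<-Add1 // r0:4,r1:Add2,r2:Add1,r3:4
cycle 7: stall // r0:4,r1:Add2,r2:Add1,r3:4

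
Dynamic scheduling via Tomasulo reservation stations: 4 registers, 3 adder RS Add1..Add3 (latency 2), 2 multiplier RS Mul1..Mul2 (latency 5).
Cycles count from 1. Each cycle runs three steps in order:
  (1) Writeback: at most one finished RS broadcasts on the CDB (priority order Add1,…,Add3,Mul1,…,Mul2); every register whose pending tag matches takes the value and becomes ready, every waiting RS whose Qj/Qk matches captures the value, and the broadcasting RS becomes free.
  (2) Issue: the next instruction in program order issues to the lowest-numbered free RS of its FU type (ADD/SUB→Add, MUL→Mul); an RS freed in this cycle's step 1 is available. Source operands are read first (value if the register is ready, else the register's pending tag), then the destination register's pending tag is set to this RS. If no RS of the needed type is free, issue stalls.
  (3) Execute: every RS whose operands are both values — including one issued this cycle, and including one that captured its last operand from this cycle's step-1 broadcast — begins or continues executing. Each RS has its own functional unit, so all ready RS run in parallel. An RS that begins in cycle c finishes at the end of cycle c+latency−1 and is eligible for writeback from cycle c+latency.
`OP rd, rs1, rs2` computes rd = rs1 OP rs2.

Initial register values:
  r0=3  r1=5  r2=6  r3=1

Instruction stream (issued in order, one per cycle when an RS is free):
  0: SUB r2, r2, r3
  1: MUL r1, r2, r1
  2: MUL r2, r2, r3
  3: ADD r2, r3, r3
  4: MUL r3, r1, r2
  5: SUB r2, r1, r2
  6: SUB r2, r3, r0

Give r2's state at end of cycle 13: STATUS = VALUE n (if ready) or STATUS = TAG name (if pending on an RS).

STATUS = TAG Add2

c1: issue SUB r2<-Add1 | r0:3,r1:5,r2:Add1,r3:1
c2: issue MUL r1<-Mul1 | r0:3,r1:Mul1,r2:Add1,r3:1
c3: CDB Add1=5; issue MUL r2<-Mul2 | r0:3,r1:Mul1,r2:Mul2,r3:1
c4: issue ADD r2<-Add1 | r0:3,r1:Mul1,r2:Add1,r3:1
c5: stall | r0:3,r1:Mul1,r2:Add1,r3:1
c6: CDB Add1=2; stall | r0:3,r1:Mul1,r2:2,r3:1
c7: stall | r0:3,r1:Mul1,r2:2,r3:1
c8: CDB Mul1=25; issue MUL r3<-Mul1 | r0:3,r1:25,r2:2,r3:Mul1
c9: CDB Mul2=5; issue SUB r2<-Add1 | r0:3,r1:25,r2:Add1,r3:Mul1
c10: issue SUB r2<-Add2 | r0:3,r1:25,r2:Add2,r3:Mul1
c11: CDB Add1=23 | r0:3,r1:25,r2:Add2,r3:Mul1
c12: - | r0:3,r1:25,r2:Add2,r3:Mul1
c13: CDB Mul1=50 | r0:3,r1:25,r2:Add2,r3:50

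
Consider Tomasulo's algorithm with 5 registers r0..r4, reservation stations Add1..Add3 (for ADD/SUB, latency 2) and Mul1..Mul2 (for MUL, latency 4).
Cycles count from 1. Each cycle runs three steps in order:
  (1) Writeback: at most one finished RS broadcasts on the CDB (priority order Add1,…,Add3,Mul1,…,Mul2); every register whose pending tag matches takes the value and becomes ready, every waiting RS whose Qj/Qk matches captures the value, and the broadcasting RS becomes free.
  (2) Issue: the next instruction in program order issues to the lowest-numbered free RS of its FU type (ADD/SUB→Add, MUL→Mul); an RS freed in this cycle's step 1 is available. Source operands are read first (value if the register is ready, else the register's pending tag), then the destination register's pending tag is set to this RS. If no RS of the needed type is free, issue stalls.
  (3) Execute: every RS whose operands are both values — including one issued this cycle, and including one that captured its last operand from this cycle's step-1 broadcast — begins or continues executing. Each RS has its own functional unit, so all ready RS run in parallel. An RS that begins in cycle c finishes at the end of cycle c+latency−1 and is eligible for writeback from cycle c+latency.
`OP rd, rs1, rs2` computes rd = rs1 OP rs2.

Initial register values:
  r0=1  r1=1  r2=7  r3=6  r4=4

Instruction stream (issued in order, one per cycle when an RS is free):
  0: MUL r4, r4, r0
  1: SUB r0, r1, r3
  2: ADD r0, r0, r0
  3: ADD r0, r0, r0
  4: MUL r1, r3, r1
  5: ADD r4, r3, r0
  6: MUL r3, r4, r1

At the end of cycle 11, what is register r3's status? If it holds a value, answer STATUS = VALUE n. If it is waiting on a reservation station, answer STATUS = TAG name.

STATUS = TAG Mul2

  c1: issue MUL r4<-Mul1  regs: r0:1,r1:1,r2:7,r3:6,r4:Mul1
  c2: issue SUB r0<-Add1  regs: r0:Add1,r1:1,r2:7,r3:6,r4:Mul1
  c3: issue ADD r0<-Add2  regs: r0:Add2,r1:1,r2:7,r3:6,r4:Mul1
  c4: CDB Add1=-5; issue ADD r0<-Add1  regs: r0:Add1,r1:1,r2:7,r3:6,r4:Mul1
  c5: CDB Mul1=4; issue MUL r1<-Mul1  regs: r0:Add1,r1:Mul1,r2:7,r3:6,r4:4
  c6: CDB Add2=-10; issue ADD r4<-Add2  regs: r0:Add1,r1:Mul1,r2:7,r3:6,r4:Add2
  c7: issue MUL r3<-Mul2  regs: r0:Add1,r1:Mul1,r2:7,r3:Mul2,r4:Add2
  c8: CDB Add1=-20  regs: r0:-20,r1:Mul1,r2:7,r3:Mul2,r4:Add2
  c9: CDB Mul1=6  regs: r0:-20,r1:6,r2:7,r3:Mul2,r4:Add2
  c10: CDB Add2=-14  regs: r0:-20,r1:6,r2:7,r3:Mul2,r4:-14
  c11: -  regs: r0:-20,r1:6,r2:7,r3:Mul2,r4:-14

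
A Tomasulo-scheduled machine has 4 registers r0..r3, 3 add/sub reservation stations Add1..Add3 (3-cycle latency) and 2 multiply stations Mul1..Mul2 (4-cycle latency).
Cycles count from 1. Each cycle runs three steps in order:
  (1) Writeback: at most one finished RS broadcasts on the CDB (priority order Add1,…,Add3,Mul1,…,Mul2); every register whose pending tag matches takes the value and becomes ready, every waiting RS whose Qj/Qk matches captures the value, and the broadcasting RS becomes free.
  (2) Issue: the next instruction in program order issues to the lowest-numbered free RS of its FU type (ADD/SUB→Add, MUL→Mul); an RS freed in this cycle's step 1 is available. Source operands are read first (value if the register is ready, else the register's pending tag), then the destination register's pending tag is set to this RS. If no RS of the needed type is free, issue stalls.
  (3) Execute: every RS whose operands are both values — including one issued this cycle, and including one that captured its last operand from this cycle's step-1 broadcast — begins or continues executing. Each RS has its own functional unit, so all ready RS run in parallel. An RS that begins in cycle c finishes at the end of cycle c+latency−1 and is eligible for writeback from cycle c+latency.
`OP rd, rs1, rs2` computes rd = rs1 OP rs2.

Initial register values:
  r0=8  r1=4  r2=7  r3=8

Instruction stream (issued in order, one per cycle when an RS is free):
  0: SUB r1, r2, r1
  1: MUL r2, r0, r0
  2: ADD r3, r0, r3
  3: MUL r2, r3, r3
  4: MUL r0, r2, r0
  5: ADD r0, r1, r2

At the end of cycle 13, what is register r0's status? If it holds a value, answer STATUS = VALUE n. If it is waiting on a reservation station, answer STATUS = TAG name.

STATUS = VALUE 259

  c1: issue SUB r1<-Add1  regs: r0:8,r1:Add1,r2:7,r3:8
  c2: issue MUL r2<-Mul1  regs: r0:8,r1:Add1,r2:Mul1,r3:8
  c3: issue ADD r3<-Add2  regs: r0:8,r1:Add1,r2:Mul1,r3:Add2
  c4: CDB Add1=3; issue MUL r2<-Mul2  regs: r0:8,r1:3,r2:Mul2,r3:Add2
  c5: stall  regs: r0:8,r1:3,r2:Mul2,r3:Add2
  c6: CDB Add2=16; stall  regs: r0:8,r1:3,r2:Mul2,r3:16
  c7: CDB Mul1=64; issue MUL r0<-Mul1  regs: r0:Mul1,r1:3,r2:Mul2,r3:16
  c8: issue ADD r0<-Add1  regs: r0:Add1,r1:3,r2:Mul2,r3:16
  c9: -  regs: r0:Add1,r1:3,r2:Mul2,r3:16
  c10: CDB Mul2=256  regs: r0:Add1,r1:3,r2:256,r3:16
  c11: -  regs: r0:Add1,r1:3,r2:256,r3:16
  c12: -  regs: r0:Add1,r1:3,r2:256,r3:16
  c13: CDB Add1=259  regs: r0:259,r1:3,r2:256,r3:16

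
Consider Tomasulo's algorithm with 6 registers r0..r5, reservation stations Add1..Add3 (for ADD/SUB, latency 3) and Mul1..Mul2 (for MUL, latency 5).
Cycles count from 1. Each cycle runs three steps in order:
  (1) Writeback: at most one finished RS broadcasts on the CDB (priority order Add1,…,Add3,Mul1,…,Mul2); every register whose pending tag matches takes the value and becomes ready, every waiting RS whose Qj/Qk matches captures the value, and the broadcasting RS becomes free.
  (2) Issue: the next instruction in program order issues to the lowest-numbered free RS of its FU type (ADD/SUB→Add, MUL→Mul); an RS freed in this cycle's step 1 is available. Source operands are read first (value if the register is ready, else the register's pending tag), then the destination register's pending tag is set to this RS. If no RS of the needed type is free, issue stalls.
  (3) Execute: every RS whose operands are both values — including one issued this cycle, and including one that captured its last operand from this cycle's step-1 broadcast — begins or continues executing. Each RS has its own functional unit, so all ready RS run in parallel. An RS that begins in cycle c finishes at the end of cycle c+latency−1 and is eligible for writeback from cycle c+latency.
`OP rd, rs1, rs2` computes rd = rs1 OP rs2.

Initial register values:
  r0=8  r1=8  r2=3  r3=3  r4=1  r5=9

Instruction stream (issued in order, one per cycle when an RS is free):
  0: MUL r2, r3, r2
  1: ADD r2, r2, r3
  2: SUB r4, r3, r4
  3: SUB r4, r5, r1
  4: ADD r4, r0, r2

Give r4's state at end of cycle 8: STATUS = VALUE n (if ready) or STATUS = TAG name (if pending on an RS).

STATUS = TAG Add2

c1: issue MUL r2<-Mul1 | r0:8,r1:8,r2:Mul1,r3:3,r4:1,r5:9
c2: issue ADD r2<-Add1 | r0:8,r1:8,r2:Add1,r3:3,r4:1,r5:9
c3: issue SUB r4<-Add2 | r0:8,r1:8,r2:Add1,r3:3,r4:Add2,r5:9
c4: issue SUB r4<-Add3 | r0:8,r1:8,r2:Add1,r3:3,r4:Add3,r5:9
c5: stall | r0:8,r1:8,r2:Add1,r3:3,r4:Add3,r5:9
c6: CDB Add2=2; issue ADD r4<-Add2 | r0:8,r1:8,r2:Add1,r3:3,r4:Add2,r5:9
c7: CDB Add3=1 | r0:8,r1:8,r2:Add1,r3:3,r4:Add2,r5:9
c8: CDB Mul1=9 | r0:8,r1:8,r2:Add1,r3:3,r4:Add2,r5:9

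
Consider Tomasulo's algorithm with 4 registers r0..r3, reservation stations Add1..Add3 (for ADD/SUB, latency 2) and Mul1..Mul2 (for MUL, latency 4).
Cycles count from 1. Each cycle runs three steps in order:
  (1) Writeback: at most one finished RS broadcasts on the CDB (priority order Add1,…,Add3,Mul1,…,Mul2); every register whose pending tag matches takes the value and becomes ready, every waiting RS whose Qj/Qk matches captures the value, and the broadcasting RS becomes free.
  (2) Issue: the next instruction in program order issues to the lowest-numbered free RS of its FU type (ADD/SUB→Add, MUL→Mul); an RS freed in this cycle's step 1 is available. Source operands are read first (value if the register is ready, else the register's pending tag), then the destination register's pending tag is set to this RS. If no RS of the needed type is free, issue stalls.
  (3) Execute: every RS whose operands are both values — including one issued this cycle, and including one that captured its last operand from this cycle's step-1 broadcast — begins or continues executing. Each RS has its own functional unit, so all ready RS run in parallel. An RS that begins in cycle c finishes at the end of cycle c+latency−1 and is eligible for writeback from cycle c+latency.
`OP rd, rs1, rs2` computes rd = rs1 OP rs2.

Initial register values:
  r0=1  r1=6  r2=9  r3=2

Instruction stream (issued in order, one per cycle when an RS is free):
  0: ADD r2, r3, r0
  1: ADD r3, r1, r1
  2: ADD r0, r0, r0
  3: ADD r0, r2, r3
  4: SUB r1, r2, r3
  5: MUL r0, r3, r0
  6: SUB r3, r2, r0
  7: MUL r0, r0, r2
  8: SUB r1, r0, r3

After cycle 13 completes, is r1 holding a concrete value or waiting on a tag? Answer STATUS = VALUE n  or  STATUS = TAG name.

cycle 1: issue ADD r2<-Add1 // r0:1,r1:6,r2:Add1,r3:2
cycle 2: issue ADD r3<-Add2 // r0:1,r1:6,r2:Add1,r3:Add2
cycle 3: CDB Add1=3; issue ADD r0<-Add1 // r0:Add1,r1:6,r2:3,r3:Add2
cycle 4: CDB Add2=12; issue ADD r0<-Add2 // r0:Add2,r1:6,r2:3,r3:12
cycle 5: CDB Add1=2; issue SUB r1<-Add1 // r0:Add2,r1:Add1,r2:3,r3:12
cycle 6: CDB Add2=15; issue MUL r0<-Mul1 // r0:Mul1,r1:Add1,r2:3,r3:12
cycle 7: CDB Add1=-9; issue SUB r3<-Add1 // r0:Mul1,r1:-9,r2:3,r3:Add1
cycle 8: issue MUL r0<-Mul2 // r0:Mul2,r1:-9,r2:3,r3:Add1
cycle 9: issue SUB r1<-Add2 // r0:Mul2,r1:Add2,r2:3,r3:Add1
cycle 10: CDB Mul1=180 // r0:Mul2,r1:Add2,r2:3,r3:Add1
cycle 11: - // r0:Mul2,r1:Add2,r2:3,r3:Add1
cycle 12: CDB Add1=-177 // r0:Mul2,r1:Add2,r2:3,r3:-177
cycle 13: - // r0:Mul2,r1:Add2,r2:3,r3:-177

STATUS = TAG Add2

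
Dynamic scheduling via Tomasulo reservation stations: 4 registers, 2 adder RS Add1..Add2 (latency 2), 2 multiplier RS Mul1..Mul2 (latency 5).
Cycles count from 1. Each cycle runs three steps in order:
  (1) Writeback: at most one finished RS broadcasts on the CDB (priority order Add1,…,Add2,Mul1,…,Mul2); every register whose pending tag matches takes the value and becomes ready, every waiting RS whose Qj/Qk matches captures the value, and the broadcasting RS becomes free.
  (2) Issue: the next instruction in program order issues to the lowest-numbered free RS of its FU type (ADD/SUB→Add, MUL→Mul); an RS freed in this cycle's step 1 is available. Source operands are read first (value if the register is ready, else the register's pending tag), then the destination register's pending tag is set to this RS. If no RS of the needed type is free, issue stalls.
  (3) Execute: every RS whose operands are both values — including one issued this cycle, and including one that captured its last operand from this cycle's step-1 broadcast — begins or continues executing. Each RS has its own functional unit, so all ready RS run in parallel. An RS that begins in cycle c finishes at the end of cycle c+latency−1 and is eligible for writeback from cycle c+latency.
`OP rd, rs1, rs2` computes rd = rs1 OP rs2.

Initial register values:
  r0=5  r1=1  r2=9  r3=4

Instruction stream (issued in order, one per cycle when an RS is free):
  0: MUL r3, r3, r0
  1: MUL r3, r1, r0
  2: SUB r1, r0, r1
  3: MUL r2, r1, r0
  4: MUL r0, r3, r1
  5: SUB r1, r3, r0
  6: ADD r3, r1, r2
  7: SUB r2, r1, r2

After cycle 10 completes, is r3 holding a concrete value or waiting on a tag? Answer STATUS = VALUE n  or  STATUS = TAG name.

STATUS = TAG Add2

cycle 1: issue MUL r3<-Mul1 // r0:5,r1:1,r2:9,r3:Mul1
cycle 2: issue MUL r3<-Mul2 // r0:5,r1:1,r2:9,r3:Mul2
cycle 3: issue SUB r1<-Add1 // r0:5,r1:Add1,r2:9,r3:Mul2
cycle 4: stall // r0:5,r1:Add1,r2:9,r3:Mul2
cycle 5: CDB Add1=4; stall // r0:5,r1:4,r2:9,r3:Mul2
cycle 6: CDB Mul1=20; issue MUL r2<-Mul1 // r0:5,r1:4,r2:Mul1,r3:Mul2
cycle 7: CDB Mul2=5; issue MUL r0<-Mul2 // r0:Mul2,r1:4,r2:Mul1,r3:5
cycle 8: issue SUB r1<-Add1 // r0:Mul2,r1:Add1,r2:Mul1,r3:5
cycle 9: issue ADD r3<-Add2 // r0:Mul2,r1:Add1,r2:Mul1,r3:Add2
cycle 10: stall // r0:Mul2,r1:Add1,r2:Mul1,r3:Add2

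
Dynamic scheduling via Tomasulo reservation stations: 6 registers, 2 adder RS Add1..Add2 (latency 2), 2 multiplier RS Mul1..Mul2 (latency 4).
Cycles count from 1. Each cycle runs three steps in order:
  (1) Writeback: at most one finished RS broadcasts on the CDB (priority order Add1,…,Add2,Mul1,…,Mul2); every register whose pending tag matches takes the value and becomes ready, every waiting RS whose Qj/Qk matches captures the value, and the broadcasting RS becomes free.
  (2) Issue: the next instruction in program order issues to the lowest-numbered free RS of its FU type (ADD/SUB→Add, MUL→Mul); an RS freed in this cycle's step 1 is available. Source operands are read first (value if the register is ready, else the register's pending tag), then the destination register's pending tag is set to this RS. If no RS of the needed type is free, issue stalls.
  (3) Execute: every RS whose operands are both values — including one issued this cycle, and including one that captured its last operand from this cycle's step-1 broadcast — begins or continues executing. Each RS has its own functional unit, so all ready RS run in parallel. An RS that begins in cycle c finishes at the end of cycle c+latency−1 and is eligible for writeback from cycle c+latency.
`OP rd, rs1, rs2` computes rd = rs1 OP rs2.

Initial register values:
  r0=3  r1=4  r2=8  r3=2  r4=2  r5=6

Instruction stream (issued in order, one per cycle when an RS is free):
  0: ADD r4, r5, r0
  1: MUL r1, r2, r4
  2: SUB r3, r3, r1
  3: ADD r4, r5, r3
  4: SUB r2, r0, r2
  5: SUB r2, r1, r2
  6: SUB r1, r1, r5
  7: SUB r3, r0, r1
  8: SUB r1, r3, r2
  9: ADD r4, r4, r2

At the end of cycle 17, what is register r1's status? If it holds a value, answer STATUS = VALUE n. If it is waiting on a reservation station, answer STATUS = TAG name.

  c1: issue ADD r4<-Add1  regs: r0:3,r1:4,r2:8,r3:2,r4:Add1,r5:6
  c2: issue MUL r1<-Mul1  regs: r0:3,r1:Mul1,r2:8,r3:2,r4:Add1,r5:6
  c3: CDB Add1=9; issue SUB r3<-Add1  regs: r0:3,r1:Mul1,r2:8,r3:Add1,r4:9,r5:6
  c4: issue ADD r4<-Add2  regs: r0:3,r1:Mul1,r2:8,r3:Add1,r4:Add2,r5:6
  c5: stall  regs: r0:3,r1:Mul1,r2:8,r3:Add1,r4:Add2,r5:6
  c6: stall  regs: r0:3,r1:Mul1,r2:8,r3:Add1,r4:Add2,r5:6
  c7: CDB Mul1=72; stall  regs: r0:3,r1:72,r2:8,r3:Add1,r4:Add2,r5:6
  c8: stall  regs: r0:3,r1:72,r2:8,r3:Add1,r4:Add2,r5:6
  c9: CDB Add1=-70; issue SUB r2<-Add1  regs: r0:3,r1:72,r2:Add1,r3:-70,r4:Add2,r5:6
  c10: stall  regs: r0:3,r1:72,r2:Add1,r3:-70,r4:Add2,r5:6
  c11: CDB Add1=-5; issue SUB r2<-Add1  regs: r0:3,r1:72,r2:Add1,r3:-70,r4:Add2,r5:6
  c12: CDB Add2=-64; issue SUB r1<-Add2  regs: r0:3,r1:Add2,r2:Add1,r3:-70,r4:-64,r5:6
  c13: CDB Add1=77; issue SUB r3<-Add1  regs: r0:3,r1:Add2,r2:77,r3:Add1,r4:-64,r5:6
  c14: CDB Add2=66; issue SUB r1<-Add2  regs: r0:3,r1:Add2,r2:77,r3:Add1,r4:-64,r5:6
  c15: stall  regs: r0:3,r1:Add2,r2:77,r3:Add1,r4:-64,r5:6
  c16: CDB Add1=-63; issue ADD r4<-Add1  regs: r0:3,r1:Add2,r2:77,r3:-63,r4:Add1,r5:6
  c17: -  regs: r0:3,r1:Add2,r2:77,r3:-63,r4:Add1,r5:6

STATUS = TAG Add2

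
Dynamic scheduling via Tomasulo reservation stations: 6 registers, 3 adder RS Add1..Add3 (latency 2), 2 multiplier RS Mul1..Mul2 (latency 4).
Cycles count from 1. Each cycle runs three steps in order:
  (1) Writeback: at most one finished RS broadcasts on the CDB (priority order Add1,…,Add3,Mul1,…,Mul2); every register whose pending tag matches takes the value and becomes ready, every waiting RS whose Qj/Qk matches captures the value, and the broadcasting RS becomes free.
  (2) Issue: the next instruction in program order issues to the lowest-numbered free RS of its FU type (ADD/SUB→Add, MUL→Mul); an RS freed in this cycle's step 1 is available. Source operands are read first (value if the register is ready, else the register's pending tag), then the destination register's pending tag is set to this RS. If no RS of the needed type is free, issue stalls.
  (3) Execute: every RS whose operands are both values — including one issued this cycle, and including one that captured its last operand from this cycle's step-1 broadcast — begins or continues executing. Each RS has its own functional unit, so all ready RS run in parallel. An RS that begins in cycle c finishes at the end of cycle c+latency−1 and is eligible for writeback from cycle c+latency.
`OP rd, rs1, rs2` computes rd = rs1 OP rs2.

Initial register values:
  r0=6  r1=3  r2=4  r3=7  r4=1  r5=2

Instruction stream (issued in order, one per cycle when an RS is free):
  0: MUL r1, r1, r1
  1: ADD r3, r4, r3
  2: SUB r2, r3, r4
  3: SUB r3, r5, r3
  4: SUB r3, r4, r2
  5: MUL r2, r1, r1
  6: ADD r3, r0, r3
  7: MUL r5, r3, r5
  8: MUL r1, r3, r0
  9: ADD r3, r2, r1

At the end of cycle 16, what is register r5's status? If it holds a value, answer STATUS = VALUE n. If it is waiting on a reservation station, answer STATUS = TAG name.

STATUS = VALUE 0

cycle 1: issue MUL r1<-Mul1 // r0:6,r1:Mul1,r2:4,r3:7,r4:1,r5:2
cycle 2: issue ADD r3<-Add1 // r0:6,r1:Mul1,r2:4,r3:Add1,r4:1,r5:2
cycle 3: issue SUB r2<-Add2 // r0:6,r1:Mul1,r2:Add2,r3:Add1,r4:1,r5:2
cycle 4: CDB Add1=8; issue SUB r3<-Add1 // r0:6,r1:Mul1,r2:Add2,r3:Add1,r4:1,r5:2
cycle 5: CDB Mul1=9; issue SUB r3<-Add3 // r0:6,r1:9,r2:Add2,r3:Add3,r4:1,r5:2
cycle 6: CDB Add1=-6; issue MUL r2<-Mul1 // r0:6,r1:9,r2:Mul1,r3:Add3,r4:1,r5:2
cycle 7: CDB Add2=7; issue ADD r3<-Add1 // r0:6,r1:9,r2:Mul1,r3:Add1,r4:1,r5:2
cycle 8: issue MUL r5<-Mul2 // r0:6,r1:9,r2:Mul1,r3:Add1,r4:1,r5:Mul2
cycle 9: CDB Add3=-6; stall // r0:6,r1:9,r2:Mul1,r3:Add1,r4:1,r5:Mul2
cycle 10: CDB Mul1=81; issue MUL r1<-Mul1 // r0:6,r1:Mul1,r2:81,r3:Add1,r4:1,r5:Mul2
cycle 11: CDB Add1=0; issue ADD r3<-Add1 // r0:6,r1:Mul1,r2:81,r3:Add1,r4:1,r5:Mul2
cycle 12: - // r0:6,r1:Mul1,r2:81,r3:Add1,r4:1,r5:Mul2
cycle 13: - // r0:6,r1:Mul1,r2:81,r3:Add1,r4:1,r5:Mul2
cycle 14: - // r0:6,r1:Mul1,r2:81,r3:Add1,r4:1,r5:Mul2
cycle 15: CDB Mul1=0 // r0:6,r1:0,r2:81,r3:Add1,r4:1,r5:Mul2
cycle 16: CDB Mul2=0 // r0:6,r1:0,r2:81,r3:Add1,r4:1,r5:0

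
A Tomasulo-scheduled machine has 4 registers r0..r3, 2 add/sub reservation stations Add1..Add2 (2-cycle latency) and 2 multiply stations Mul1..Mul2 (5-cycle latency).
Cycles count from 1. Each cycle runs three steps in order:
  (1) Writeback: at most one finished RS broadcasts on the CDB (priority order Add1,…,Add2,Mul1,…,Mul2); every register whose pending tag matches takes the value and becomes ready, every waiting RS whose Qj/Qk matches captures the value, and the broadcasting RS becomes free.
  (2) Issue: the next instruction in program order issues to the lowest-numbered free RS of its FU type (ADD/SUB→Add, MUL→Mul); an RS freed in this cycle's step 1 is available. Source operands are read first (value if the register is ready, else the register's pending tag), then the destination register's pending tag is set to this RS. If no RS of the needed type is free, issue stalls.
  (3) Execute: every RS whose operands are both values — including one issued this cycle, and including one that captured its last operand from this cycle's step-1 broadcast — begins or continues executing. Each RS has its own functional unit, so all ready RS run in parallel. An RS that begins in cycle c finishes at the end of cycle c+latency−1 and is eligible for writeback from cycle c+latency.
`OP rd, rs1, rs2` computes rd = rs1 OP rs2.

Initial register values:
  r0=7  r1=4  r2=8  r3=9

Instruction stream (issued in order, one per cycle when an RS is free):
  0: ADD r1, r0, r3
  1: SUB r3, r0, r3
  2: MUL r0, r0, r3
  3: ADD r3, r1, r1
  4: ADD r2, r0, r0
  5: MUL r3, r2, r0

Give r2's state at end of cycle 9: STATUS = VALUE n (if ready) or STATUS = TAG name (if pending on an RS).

STATUS = TAG Add2

cycle 1: issue ADD r1<-Add1 // r0:7,r1:Add1,r2:8,r3:9
cycle 2: issue SUB r3<-Add2 // r0:7,r1:Add1,r2:8,r3:Add2
cycle 3: CDB Add1=16; issue MUL r0<-Mul1 // r0:Mul1,r1:16,r2:8,r3:Add2
cycle 4: CDB Add2=-2; issue ADD r3<-Add1 // r0:Mul1,r1:16,r2:8,r3:Add1
cycle 5: issue ADD r2<-Add2 // r0:Mul1,r1:16,r2:Add2,r3:Add1
cycle 6: CDB Add1=32; issue MUL r3<-Mul2 // r0:Mul1,r1:16,r2:Add2,r3:Mul2
cycle 7: - // r0:Mul1,r1:16,r2:Add2,r3:Mul2
cycle 8: - // r0:Mul1,r1:16,r2:Add2,r3:Mul2
cycle 9: CDB Mul1=-14 // r0:-14,r1:16,r2:Add2,r3:Mul2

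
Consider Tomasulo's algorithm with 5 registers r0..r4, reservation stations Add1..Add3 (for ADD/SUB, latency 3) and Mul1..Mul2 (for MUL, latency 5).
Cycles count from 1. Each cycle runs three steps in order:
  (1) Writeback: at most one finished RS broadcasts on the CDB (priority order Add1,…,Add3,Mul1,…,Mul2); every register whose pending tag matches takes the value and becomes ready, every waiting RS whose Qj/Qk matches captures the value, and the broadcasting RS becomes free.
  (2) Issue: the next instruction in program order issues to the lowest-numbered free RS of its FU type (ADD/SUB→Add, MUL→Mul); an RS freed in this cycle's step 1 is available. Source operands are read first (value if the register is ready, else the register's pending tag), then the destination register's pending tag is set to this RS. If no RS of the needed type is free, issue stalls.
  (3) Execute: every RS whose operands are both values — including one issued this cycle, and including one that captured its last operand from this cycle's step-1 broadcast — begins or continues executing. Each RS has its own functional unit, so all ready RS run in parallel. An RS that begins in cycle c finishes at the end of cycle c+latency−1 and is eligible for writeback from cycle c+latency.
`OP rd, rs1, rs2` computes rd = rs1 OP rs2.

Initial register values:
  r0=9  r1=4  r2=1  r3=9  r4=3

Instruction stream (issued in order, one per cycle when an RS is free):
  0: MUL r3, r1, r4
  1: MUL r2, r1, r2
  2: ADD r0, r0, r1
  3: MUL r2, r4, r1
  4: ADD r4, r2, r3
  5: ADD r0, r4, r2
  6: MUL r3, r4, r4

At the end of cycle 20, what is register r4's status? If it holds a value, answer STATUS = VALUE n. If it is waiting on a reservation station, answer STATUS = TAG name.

STATUS = VALUE 24

c1: issue MUL r3<-Mul1 | r0:9,r1:4,r2:1,r3:Mul1,r4:3
c2: issue MUL r2<-Mul2 | r0:9,r1:4,r2:Mul2,r3:Mul1,r4:3
c3: issue ADD r0<-Add1 | r0:Add1,r1:4,r2:Mul2,r3:Mul1,r4:3
c4: stall | r0:Add1,r1:4,r2:Mul2,r3:Mul1,r4:3
c5: stall | r0:Add1,r1:4,r2:Mul2,r3:Mul1,r4:3
c6: CDB Add1=13; stall | r0:13,r1:4,r2:Mul2,r3:Mul1,r4:3
c7: CDB Mul1=12; issue MUL r2<-Mul1 | r0:13,r1:4,r2:Mul1,r3:12,r4:3
c8: CDB Mul2=4; issue ADD r4<-Add1 | r0:13,r1:4,r2:Mul1,r3:12,r4:Add1
c9: issue ADD r0<-Add2 | r0:Add2,r1:4,r2:Mul1,r3:12,r4:Add1
c10: issue MUL r3<-Mul2 | r0:Add2,r1:4,r2:Mul1,r3:Mul2,r4:Add1
c11: - | r0:Add2,r1:4,r2:Mul1,r3:Mul2,r4:Add1
c12: CDB Mul1=12 | r0:Add2,r1:4,r2:12,r3:Mul2,r4:Add1
c13: - | r0:Add2,r1:4,r2:12,r3:Mul2,r4:Add1
c14: - | r0:Add2,r1:4,r2:12,r3:Mul2,r4:Add1
c15: CDB Add1=24 | r0:Add2,r1:4,r2:12,r3:Mul2,r4:24
c16: - | r0:Add2,r1:4,r2:12,r3:Mul2,r4:24
c17: - | r0:Add2,r1:4,r2:12,r3:Mul2,r4:24
c18: CDB Add2=36 | r0:36,r1:4,r2:12,r3:Mul2,r4:24
c19: - | r0:36,r1:4,r2:12,r3:Mul2,r4:24
c20: CDB Mul2=576 | r0:36,r1:4,r2:12,r3:576,r4:24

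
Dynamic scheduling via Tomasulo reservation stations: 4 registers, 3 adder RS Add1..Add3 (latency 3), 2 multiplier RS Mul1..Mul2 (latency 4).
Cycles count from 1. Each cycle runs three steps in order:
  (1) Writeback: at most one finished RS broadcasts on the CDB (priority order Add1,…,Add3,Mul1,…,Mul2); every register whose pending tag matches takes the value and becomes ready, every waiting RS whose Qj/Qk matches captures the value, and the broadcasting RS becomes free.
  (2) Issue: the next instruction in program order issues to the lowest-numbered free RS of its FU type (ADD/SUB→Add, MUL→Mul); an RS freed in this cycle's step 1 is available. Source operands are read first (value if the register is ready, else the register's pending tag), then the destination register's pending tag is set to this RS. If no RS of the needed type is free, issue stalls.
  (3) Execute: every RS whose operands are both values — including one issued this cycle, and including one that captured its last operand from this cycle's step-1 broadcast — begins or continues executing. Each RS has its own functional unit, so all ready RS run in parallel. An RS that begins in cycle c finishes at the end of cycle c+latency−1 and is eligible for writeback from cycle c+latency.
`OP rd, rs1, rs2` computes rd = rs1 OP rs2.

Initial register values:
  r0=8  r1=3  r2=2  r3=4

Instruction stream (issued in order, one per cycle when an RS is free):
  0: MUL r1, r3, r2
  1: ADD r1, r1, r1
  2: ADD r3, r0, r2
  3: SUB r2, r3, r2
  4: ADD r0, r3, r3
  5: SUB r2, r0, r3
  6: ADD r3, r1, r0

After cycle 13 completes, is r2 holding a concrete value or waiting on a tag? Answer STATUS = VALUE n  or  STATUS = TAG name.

c1: issue MUL r1<-Mul1 | r0:8,r1:Mul1,r2:2,r3:4
c2: issue ADD r1<-Add1 | r0:8,r1:Add1,r2:2,r3:4
c3: issue ADD r3<-Add2 | r0:8,r1:Add1,r2:2,r3:Add2
c4: issue SUB r2<-Add3 | r0:8,r1:Add1,r2:Add3,r3:Add2
c5: CDB Mul1=8; stall | r0:8,r1:Add1,r2:Add3,r3:Add2
c6: CDB Add2=10; issue ADD r0<-Add2 | r0:Add2,r1:Add1,r2:Add3,r3:10
c7: stall | r0:Add2,r1:Add1,r2:Add3,r3:10
c8: CDB Add1=16; issue SUB r2<-Add1 | r0:Add2,r1:16,r2:Add1,r3:10
c9: CDB Add2=20; issue ADD r3<-Add2 | r0:20,r1:16,r2:Add1,r3:Add2
c10: CDB Add3=8 | r0:20,r1:16,r2:Add1,r3:Add2
c11: - | r0:20,r1:16,r2:Add1,r3:Add2
c12: CDB Add1=10 | r0:20,r1:16,r2:10,r3:Add2
c13: CDB Add2=36 | r0:20,r1:16,r2:10,r3:36

STATUS = VALUE 10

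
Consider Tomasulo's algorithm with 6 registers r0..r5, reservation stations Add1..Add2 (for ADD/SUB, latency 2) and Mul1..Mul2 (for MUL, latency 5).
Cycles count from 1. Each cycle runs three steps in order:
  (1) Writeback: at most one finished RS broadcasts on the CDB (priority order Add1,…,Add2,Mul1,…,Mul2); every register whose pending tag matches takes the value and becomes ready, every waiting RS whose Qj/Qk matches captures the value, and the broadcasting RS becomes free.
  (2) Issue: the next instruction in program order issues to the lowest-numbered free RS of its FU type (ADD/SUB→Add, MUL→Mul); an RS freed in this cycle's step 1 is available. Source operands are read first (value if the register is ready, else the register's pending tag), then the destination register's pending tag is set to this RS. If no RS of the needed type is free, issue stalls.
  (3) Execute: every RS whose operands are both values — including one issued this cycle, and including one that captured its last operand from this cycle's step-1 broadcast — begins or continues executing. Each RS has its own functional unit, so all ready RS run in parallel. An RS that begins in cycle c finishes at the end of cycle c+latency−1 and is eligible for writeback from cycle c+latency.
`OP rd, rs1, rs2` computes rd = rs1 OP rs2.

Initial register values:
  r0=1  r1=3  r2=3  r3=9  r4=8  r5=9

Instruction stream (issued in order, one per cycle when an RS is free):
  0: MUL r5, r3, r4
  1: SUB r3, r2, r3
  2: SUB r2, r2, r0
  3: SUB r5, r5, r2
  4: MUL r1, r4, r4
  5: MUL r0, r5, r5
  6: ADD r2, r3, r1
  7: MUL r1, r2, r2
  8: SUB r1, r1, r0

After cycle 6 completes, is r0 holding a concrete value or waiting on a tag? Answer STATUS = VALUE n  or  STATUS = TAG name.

c1: issue MUL r5<-Mul1 | r0:1,r1:3,r2:3,r3:9,r4:8,r5:Mul1
c2: issue SUB r3<-Add1 | r0:1,r1:3,r2:3,r3:Add1,r4:8,r5:Mul1
c3: issue SUB r2<-Add2 | r0:1,r1:3,r2:Add2,r3:Add1,r4:8,r5:Mul1
c4: CDB Add1=-6; issue SUB r5<-Add1 | r0:1,r1:3,r2:Add2,r3:-6,r4:8,r5:Add1
c5: CDB Add2=2; issue MUL r1<-Mul2 | r0:1,r1:Mul2,r2:2,r3:-6,r4:8,r5:Add1
c6: CDB Mul1=72; issue MUL r0<-Mul1 | r0:Mul1,r1:Mul2,r2:2,r3:-6,r4:8,r5:Add1

STATUS = TAG Mul1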